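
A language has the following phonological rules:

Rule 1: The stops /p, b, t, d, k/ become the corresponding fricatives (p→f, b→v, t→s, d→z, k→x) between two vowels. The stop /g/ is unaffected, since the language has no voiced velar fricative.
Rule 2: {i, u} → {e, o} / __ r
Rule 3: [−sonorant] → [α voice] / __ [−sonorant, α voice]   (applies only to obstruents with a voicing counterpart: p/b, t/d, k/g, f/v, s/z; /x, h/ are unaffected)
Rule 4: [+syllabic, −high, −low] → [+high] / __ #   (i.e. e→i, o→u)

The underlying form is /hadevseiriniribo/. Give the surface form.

Rule 1 (intervocalic spirantization): /d/ is a stop between vowels /a/ and /e/, so it spirantizes to the fricative [z]. /b/ is a stop between vowels /i/ and /o/, so it spirantizes to the fricative [v]. /hadevseiriniribo/ → hazevseirinirivo.
Rule 2 (pre-rhotic lowering): /i/ is a high vowel immediately before /r/, so it lowers to [e]. /i/ is a high vowel immediately before /r/, so it lowers to [e]. /hazevseirinirivo/ → hazevseerinerivo.
Rule 3 (regressive voicing assimilation): /v/ precedes the voiceless obstruent /s/, so it devoices to [f] by assimilation. /hazevseerinerivo/ → hazefseerinerivo.
Rule 4 (final vowel raising): /o/ is a mid vowel in word-final position, so it raises to [u]. /hazefseerinerivo/ → hazefseerinerivu.

hazefseerinerivu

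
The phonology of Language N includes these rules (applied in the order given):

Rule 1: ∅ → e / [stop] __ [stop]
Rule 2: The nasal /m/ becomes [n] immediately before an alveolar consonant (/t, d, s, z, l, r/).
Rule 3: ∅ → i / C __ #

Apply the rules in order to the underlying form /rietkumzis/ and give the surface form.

rietekunzisi

Rule 1 (stop-cluster e-epenthesis): /t/ and /k/ form a stop–stop cluster, so [e] is inserted between them. /rietkumzis/ → rietekumzis.
Rule 2 (nasal place assimilation): /m/ precedes the alveolar consonant /z/, so it assimilates in place to [n]. /rietekumzis/ → rietekunzis.
Rule 3 (final i-epenthesis): the form ends in the consonant /s/, so [i] is inserted word-finally. /rietekunzis/ → rietekunzisi.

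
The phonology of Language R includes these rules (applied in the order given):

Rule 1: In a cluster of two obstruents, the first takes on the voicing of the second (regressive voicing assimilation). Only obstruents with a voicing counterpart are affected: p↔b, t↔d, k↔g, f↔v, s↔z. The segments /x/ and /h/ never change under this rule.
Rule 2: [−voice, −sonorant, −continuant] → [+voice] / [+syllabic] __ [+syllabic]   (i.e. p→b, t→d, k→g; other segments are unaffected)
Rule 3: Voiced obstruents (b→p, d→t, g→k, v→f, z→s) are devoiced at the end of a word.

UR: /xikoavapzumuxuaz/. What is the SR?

xigoavabzumuxuas

Rule 1 (regressive voicing assimilation): /p/ precedes the voiced obstruent /z/, so it voices to [b] by assimilation. /xikoavapzumuxuaz/ → xikoavabzumuxuaz.
Rule 2 (intervocalic voicing): /k/ is a voiceless stop between vowels /i/ and /o/, so it voices to [g]. /xikoavabzumuxuaz/ → xigoavabzumuxuaz.
Rule 3 (final devoicing): /z/ is a voiced obstruent in word-final position, so it devoices to [s]. /xigoavabzumuxuaz/ → xigoavabzumuxuas.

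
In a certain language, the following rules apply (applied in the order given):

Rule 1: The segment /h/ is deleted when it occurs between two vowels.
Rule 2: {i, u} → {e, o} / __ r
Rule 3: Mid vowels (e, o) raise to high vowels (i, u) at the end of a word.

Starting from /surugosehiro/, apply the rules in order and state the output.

sorugoseeru

Rule 1 (intervocalic h-deletion): /h/ occurs between vowels /e/ and /i/, so it deletes. /surugosehiro/ → surugoseiro.
Rule 2 (pre-rhotic lowering): /u/ is a high vowel immediately before /r/, so it lowers to [o]. /i/ is a high vowel immediately before /r/, so it lowers to [e]. /surugoseiro/ → sorugoseero.
Rule 3 (final vowel raising): /o/ is a mid vowel in word-final position, so it raises to [u]. /sorugoseero/ → sorugoseeru.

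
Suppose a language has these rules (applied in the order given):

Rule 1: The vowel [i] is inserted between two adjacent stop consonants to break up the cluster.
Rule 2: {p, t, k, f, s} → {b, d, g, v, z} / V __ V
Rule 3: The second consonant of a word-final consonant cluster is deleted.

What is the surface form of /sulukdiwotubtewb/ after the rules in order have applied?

Rule 1 (stop-cluster i-epenthesis): /k/ and /d/ form a stop–stop cluster, so [i] is inserted between them. /b/ and /t/ form a stop–stop cluster, so [i] is inserted between them. /sulukdiwotubtewb/ → sulukidiwotubitewb.
Rule 2 (intervocalic voicing): /k/ is a voiceless obstruent between vowels /u/ and /i/, so it voices to [g]. /t/ is a voiceless obstruent between vowels /o/ and /u/, so it voices to [d]. /t/ is a voiceless obstruent between vowels /i/ and /e/, so it voices to [d]. /sulukidiwotubitewb/ → sulugidiwodubidewb.
Rule 3 (final cluster simplification): /b/ is the second consonant of a word-final cluster /wb/, so it deletes. /sulugidiwodubidewb/ → sulugidiwodubidew.

sulugidiwodubidew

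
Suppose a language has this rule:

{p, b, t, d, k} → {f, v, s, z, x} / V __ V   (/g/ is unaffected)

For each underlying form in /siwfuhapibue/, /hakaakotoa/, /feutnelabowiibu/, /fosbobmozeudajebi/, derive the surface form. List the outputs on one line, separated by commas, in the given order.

/siwfuhapibue/: /p/ is a stop between vowels /a/ and /i/, so it spirantizes to the fricative [f]. /b/ is a stop between vowels /i/ and /u/, so it spirantizes to the fricative [v]. → [siwfuhafivue].
/hakaakotoa/: /k/ is a stop between vowels /a/ and /a/, so it spirantizes to the fricative [x]. /k/ is a stop between vowels /a/ and /o/, so it spirantizes to the fricative [x]. /t/ is a stop between vowels /o/ and /o/, so it spirantizes to the fricative [s]. → [haxaaxosoa].
/feutnelabowiibu/: /b/ is a stop between vowels /a/ and /o/, so it spirantizes to the fricative [v]. /b/ is a stop between vowels /i/ and /u/, so it spirantizes to the fricative [v]. → [feutnelavowiivu].
/fosbobmozeudajebi/: /d/ is a stop between vowels /u/ and /a/, so it spirantizes to the fricative [z]. /b/ is a stop between vowels /e/ and /i/, so it spirantizes to the fricative [v]. → [fosbobmozeuzajevi].

siwfuhafivue, haxaaxosoa, feutnelavowiivu, fosbobmozeuzajevi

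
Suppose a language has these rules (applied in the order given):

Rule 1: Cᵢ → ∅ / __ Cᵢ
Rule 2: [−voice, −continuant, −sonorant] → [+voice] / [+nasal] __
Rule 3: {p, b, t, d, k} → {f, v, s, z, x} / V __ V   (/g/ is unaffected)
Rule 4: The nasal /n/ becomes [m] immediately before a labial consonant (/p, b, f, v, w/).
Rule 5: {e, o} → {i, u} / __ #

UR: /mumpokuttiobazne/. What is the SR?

mumboxusiovazni

Rule 1 (degemination): /tt/ is a geminate; the first /t/ deletes. /mumpokuttiobazne/ → mumpokutiobazne.
Rule 2 (post-nasal voicing): /p/ is a voiceless stop immediately after the nasal /m/, so it voices to [b]. /mumpokutiobazne/ → mumbokutiobazne.
Rule 3 (intervocalic spirantization): /k/ is a stop between vowels /o/ and /u/, so it spirantizes to the fricative [x]. /t/ is a stop between vowels /u/ and /i/, so it spirantizes to the fricative [s]. /b/ is a stop between vowels /o/ and /a/, so it spirantizes to the fricative [v]. /mumbokutiobazne/ → mumboxusiovazne.
Rule 4 (nasal place assimilation): no segment meets the environment; /mumboxusiovazne/ is unchanged.
Rule 5 (final vowel raising): /e/ is a mid vowel in word-final position, so it raises to [i]. /mumboxusiovazne/ → mumboxusiovazni.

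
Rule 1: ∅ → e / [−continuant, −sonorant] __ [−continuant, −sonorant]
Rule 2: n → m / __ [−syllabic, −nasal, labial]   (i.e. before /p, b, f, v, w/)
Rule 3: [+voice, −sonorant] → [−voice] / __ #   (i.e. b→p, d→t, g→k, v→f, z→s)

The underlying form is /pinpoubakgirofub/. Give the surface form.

Rule 1 (stop-cluster e-epenthesis): /k/ and /g/ form a stop–stop cluster, so [e] is inserted between them. /pinpoubakgirofub/ → pinpoubakegirofub.
Rule 2 (nasal place assimilation): /n/ precedes the labial consonant /p/, so it assimilates in place to [m]. /pinpoubakegirofub/ → pimpoubakegirofub.
Rule 3 (final devoicing): /b/ is a voiced obstruent in word-final position, so it devoices to [p]. /pimpoubakegirofub/ → pimpoubakegirofup.

pimpoubakegirofup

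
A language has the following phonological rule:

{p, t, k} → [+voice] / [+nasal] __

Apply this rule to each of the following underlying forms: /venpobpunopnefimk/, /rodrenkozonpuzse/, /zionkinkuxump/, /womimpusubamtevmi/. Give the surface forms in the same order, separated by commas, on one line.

/venpobpunopnefimk/: /p/ is a voiceless stop immediately after the nasal /n/, so it voices to [b]. /k/ is a voiceless stop immediately after the nasal /m/, so it voices to [g]. → [venbobpunopnefimg].
/rodrenkozonpuzse/: /k/ is a voiceless stop immediately after the nasal /n/, so it voices to [g]. /p/ is a voiceless stop immediately after the nasal /n/, so it voices to [b]. → [rodrengozonbuzse].
/zionkinkuxump/: /k/ is a voiceless stop immediately after the nasal /n/, so it voices to [g]. /k/ is a voiceless stop immediately after the nasal /n/, so it voices to [g]. /p/ is a voiceless stop immediately after the nasal /m/, so it voices to [b]. → [zionginguxumb].
/womimpusubamtevmi/: /p/ is a voiceless stop immediately after the nasal /m/, so it voices to [b]. /t/ is a voiceless stop immediately after the nasal /m/, so it voices to [d]. → [womimbusubamdevmi].

venbobpunopnefimg, rodrengozonbuzse, zionginguxumb, womimbusubamdevmi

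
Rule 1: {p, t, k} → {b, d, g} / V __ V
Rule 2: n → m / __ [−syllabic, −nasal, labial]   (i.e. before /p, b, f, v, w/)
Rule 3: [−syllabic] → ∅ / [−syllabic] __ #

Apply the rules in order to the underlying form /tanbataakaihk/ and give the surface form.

Rule 1 (intervocalic voicing): /t/ is a voiceless stop between vowels /a/ and /a/, so it voices to [d]. /k/ is a voiceless stop between vowels /a/ and /a/, so it voices to [g]. /tanbataakaihk/ → tanbadaagaihk.
Rule 2 (nasal place assimilation): /n/ precedes the labial consonant /b/, so it assimilates in place to [m]. /tanbadaagaihk/ → tambadaagaihk.
Rule 3 (final cluster simplification): /k/ is the second consonant of a word-final cluster /hk/, so it deletes. /tambadaagaihk/ → tambadaagaih.

tambadaagaih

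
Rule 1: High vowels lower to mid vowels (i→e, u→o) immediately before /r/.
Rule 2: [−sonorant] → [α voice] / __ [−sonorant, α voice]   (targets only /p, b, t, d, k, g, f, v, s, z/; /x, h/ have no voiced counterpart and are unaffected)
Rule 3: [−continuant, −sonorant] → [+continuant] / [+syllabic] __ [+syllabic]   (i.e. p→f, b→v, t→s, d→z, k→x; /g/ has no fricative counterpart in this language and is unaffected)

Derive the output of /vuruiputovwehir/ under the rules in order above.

Rule 1 (pre-rhotic lowering): /u/ is a high vowel immediately before /r/, so it lowers to [o]. /i/ is a high vowel immediately before /r/, so it lowers to [e]. /vuruiputovwehir/ → voruiputovweher.
Rule 2 (regressive voicing assimilation): no segment meets the environment; /voruiputovweher/ is unchanged.
Rule 3 (intervocalic spirantization): /p/ is a stop between vowels /i/ and /u/, so it spirantizes to the fricative [f]. /t/ is a stop between vowels /u/ and /o/, so it spirantizes to the fricative [s]. /voruiputovweher/ → voruifusovweher.

voruifusovweher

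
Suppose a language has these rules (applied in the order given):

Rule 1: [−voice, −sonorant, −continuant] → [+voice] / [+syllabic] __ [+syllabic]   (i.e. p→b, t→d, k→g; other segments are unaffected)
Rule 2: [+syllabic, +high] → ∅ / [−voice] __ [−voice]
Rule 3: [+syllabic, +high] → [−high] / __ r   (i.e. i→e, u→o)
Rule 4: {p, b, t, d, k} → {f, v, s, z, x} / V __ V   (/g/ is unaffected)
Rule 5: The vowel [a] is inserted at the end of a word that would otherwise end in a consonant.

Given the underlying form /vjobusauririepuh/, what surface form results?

Rule 1 (intervocalic voicing): /p/ is a voiceless stop between vowels /e/ and /u/, so it voices to [b]. /vjobusauririepuh/ → vjobusauririebuh.
Rule 2 (high vowel syncope): no segment meets the environment; /vjobusauririebuh/ is unchanged.
Rule 3 (pre-rhotic lowering): /u/ is a high vowel immediately before /r/, so it lowers to [o]. /i/ is a high vowel immediately before /r/, so it lowers to [e]. /vjobusauririebuh/ → vjobusaoreriebuh.
Rule 4 (intervocalic spirantization): /b/ is a stop between vowels /o/ and /u/, so it spirantizes to the fricative [v]. /b/ is a stop between vowels /e/ and /u/, so it spirantizes to the fricative [v]. /vjobusaoreriebuh/ → vjovusaorerievuh.
Rule 5 (final a-epenthesis): the form ends in the consonant /h/, so [a] is inserted word-finally. /vjovusaorerievuh/ → vjovusaorerievuha.

vjovusaorerievuha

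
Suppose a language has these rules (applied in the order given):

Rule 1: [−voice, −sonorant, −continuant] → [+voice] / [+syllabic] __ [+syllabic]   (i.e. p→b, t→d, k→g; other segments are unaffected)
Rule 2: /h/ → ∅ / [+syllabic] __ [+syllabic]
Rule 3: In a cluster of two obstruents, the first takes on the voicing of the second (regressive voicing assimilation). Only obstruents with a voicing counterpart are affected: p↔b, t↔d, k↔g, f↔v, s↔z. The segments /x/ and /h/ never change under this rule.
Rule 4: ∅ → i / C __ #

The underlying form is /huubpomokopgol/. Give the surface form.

huuppomogobgoli

Rule 1 (intervocalic voicing): /k/ is a voiceless stop between vowels /o/ and /o/, so it voices to [g]. /huubpomokopgol/ → huubpomogopgol.
Rule 2 (intervocalic h-deletion): no segment meets the environment; /huubpomogopgol/ is unchanged.
Rule 3 (regressive voicing assimilation): /b/ precedes the voiceless obstruent /p/, so it devoices to [p] by assimilation. /p/ precedes the voiced obstruent /g/, so it voices to [b] by assimilation. /huubpomogopgol/ → huuppomogobgol.
Rule 4 (final i-epenthesis): the form ends in the consonant /l/, so [i] is inserted word-finally. /huuppomogobgol/ → huuppomogobgoli.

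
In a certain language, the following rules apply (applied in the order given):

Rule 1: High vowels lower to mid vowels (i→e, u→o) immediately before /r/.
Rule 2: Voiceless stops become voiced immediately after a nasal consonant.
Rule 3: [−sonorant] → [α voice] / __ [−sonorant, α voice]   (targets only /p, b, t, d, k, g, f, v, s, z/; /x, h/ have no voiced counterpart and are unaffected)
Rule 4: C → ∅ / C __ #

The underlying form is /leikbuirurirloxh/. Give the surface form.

leigbuerorerlox

Rule 1 (pre-rhotic lowering): /i/ is a high vowel immediately before /r/, so it lowers to [e]. /u/ is a high vowel immediately before /r/, so it lowers to [o]. /i/ is a high vowel immediately before /r/, so it lowers to [e]. /leikbuirurirloxh/ → leikbuerorerloxh.
Rule 2 (post-nasal voicing): no segment meets the environment; /leikbuerorerloxh/ is unchanged.
Rule 3 (regressive voicing assimilation): /k/ precedes the voiced obstruent /b/, so it voices to [g] by assimilation. /leikbuerorerloxh/ → leigbuerorerloxh.
Rule 4 (final cluster simplification): /h/ is the second consonant of a word-final cluster /xh/, so it deletes. /leigbuerorerloxh/ → leigbuerorerlox.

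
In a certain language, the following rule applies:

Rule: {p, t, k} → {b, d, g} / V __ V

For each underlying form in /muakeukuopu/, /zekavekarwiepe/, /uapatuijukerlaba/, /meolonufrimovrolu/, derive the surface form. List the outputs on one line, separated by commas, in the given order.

muageuguobu, zegavegarwiebe, uabaduijugerlaba, meolonufrimovrolu

/muakeukuopu/: /k/ is a voiceless stop between vowels /a/ and /e/, so it voices to [g]. /k/ is a voiceless stop between vowels /u/ and /u/, so it voices to [g]. /p/ is a voiceless stop between vowels /o/ and /u/, so it voices to [b]. → [muageuguobu].
/zekavekarwiepe/: /k/ is a voiceless stop between vowels /e/ and /a/, so it voices to [g]. /k/ is a voiceless stop between vowels /e/ and /a/, so it voices to [g]. /p/ is a voiceless stop between vowels /e/ and /e/, so it voices to [b]. → [zegavegarwiebe].
/uapatuijukerlaba/: /p/ is a voiceless stop between vowels /a/ and /a/, so it voices to [b]. /t/ is a voiceless stop between vowels /a/ and /u/, so it voices to [d]. /k/ is a voiceless stop between vowels /u/ and /e/, so it voices to [g]. → [uabaduijugerlaba].
/meolonufrimovrolu/: the rule's environment is not met; surfaces unchanged as [meolonufrimovrolu].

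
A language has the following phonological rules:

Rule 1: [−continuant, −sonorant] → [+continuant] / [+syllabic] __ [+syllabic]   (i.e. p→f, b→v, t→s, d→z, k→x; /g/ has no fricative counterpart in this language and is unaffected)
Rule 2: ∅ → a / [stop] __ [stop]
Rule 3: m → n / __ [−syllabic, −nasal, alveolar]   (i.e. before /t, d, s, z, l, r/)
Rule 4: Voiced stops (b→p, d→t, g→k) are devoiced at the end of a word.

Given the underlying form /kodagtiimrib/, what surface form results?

kozagatiinrip

Rule 1 (intervocalic spirantization): /d/ is a stop between vowels /o/ and /a/, so it spirantizes to the fricative [z]. /kodagtiimrib/ → kozagtiimrib.
Rule 2 (stop-cluster a-epenthesis): /g/ and /t/ form a stop–stop cluster, so [a] is inserted between them. /kozagtiimrib/ → kozagatiimrib.
Rule 3 (nasal place assimilation): /m/ precedes the alveolar consonant /r/, so it assimilates in place to [n]. /kozagatiimrib/ → kozagatiinrib.
Rule 4 (final devoicing): /b/ is a voiced stop in word-final position, so it devoices to [p]. /kozagatiinrib/ → kozagatiinrip.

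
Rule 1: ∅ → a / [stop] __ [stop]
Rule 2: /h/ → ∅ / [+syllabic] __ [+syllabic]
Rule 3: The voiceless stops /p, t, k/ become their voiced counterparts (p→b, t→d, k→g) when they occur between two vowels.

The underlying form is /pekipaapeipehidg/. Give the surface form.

Rule 1 (stop-cluster a-epenthesis): /d/ and /g/ form a stop–stop cluster, so [a] is inserted between them. /pekipaapeipehidg/ → pekipaapeipehidag.
Rule 2 (intervocalic h-deletion): /h/ occurs between vowels /e/ and /i/, so it deletes. /pekipaapeipehidag/ → pekipaapeipeidag.
Rule 3 (intervocalic voicing): /k/ is a voiceless stop between vowels /e/ and /i/, so it voices to [g]. /p/ is a voiceless stop between vowels /i/ and /a/, so it voices to [b]. /p/ is a voiceless stop between vowels /a/ and /e/, so it voices to [b]. /p/ is a voiceless stop between vowels /i/ and /e/, so it voices to [b]. /pekipaapeipeidag/ → pegibaabeibeidag.

pegibaabeibeidag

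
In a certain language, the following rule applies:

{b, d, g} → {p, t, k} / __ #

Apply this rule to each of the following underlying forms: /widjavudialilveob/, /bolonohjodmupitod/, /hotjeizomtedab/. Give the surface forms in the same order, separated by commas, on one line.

widjavudialilveop, bolonohjodmupitot, hotjeizomtedap

/widjavudialilveob/: /b/ is a voiced stop in word-final position, so it devoices to [p]. → [widjavudialilveop].
/bolonohjodmupitod/: /d/ is a voiced stop in word-final position, so it devoices to [t]. → [bolonohjodmupitot].
/hotjeizomtedab/: /b/ is a voiced stop in word-final position, so it devoices to [p]. → [hotjeizomtedap].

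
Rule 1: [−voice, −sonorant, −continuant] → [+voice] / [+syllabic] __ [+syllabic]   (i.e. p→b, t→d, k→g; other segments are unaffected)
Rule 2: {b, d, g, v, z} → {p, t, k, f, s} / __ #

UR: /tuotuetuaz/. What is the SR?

Rule 1 (intervocalic voicing): /t/ is a voiceless stop between vowels /o/ and /u/, so it voices to [d]. /t/ is a voiceless stop between vowels /e/ and /u/, so it voices to [d]. /tuotuetuaz/ → tuodueduaz.
Rule 2 (final devoicing): /z/ is a voiced obstruent in word-final position, so it devoices to [s]. /tuodueduaz/ → tuodueduas.

tuodueduas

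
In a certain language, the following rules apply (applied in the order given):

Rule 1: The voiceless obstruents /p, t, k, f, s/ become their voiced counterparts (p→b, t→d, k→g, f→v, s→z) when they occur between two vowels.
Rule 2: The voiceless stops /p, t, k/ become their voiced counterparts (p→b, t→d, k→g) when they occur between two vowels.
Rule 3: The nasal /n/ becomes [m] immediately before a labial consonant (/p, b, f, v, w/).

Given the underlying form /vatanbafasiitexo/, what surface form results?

vadambavaziidexo

Rule 1 (intervocalic voicing): /t/ is a voiceless obstruent between vowels /a/ and /a/, so it voices to [d]. /f/ is a voiceless obstruent between vowels /a/ and /a/, so it voices to [v]. /s/ is a voiceless obstruent between vowels /a/ and /i/, so it voices to [z]. /t/ is a voiceless obstruent between vowels /i/ and /e/, so it voices to [d]. /vatanbafasiitexo/ → vadanbavaziidexo.
Rule 2 (intervocalic voicing): no segment meets the environment; /vadanbavaziidexo/ is unchanged.
Rule 3 (nasal place assimilation): /n/ precedes the labial consonant /b/, so it assimilates in place to [m]. /vadanbavaziidexo/ → vadambavaziidexo.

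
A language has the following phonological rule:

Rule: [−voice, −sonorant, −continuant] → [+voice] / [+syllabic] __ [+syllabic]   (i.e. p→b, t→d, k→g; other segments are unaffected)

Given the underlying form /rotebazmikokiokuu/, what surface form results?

rodebazmigogioguu

/t/ is a voiceless stop between vowels /o/ and /e/, so it voices to [d].
/k/ is a voiceless stop between vowels /i/ and /o/, so it voices to [g].
/k/ is a voiceless stop between vowels /o/ and /i/, so it voices to [g].
/k/ is a voiceless stop between vowels /o/ and /u/, so it voices to [g].
Surface form: [rodebazmigogioguu].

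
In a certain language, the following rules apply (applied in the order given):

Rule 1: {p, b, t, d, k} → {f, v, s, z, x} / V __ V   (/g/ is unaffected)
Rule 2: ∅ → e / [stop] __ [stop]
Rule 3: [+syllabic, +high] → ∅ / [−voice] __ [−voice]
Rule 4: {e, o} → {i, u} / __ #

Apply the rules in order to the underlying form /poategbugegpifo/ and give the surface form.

Rule 1 (intervocalic spirantization): /t/ is a stop between vowels /a/ and /e/, so it spirantizes to the fricative [s]. /poategbugegpifo/ → poasegbugegpifo.
Rule 2 (stop-cluster e-epenthesis): /g/ and /b/ form a stop–stop cluster, so [e] is inserted between them. /g/ and /p/ form a stop–stop cluster, so [e] is inserted between them. /poasegbugegpifo/ → poasegebugegepifo.
Rule 3 (high vowel syncope): /i/ is a high vowel flanked by voiceless consonants /p/ and /f/, so it deletes. /poasegebugegepifo/ → poasegebugegepfo.
Rule 4 (final vowel raising): /o/ is a mid vowel in word-final position, so it raises to [u]. /poasegebugegepfo/ → poasegebugegepfu.

poasegebugegepfu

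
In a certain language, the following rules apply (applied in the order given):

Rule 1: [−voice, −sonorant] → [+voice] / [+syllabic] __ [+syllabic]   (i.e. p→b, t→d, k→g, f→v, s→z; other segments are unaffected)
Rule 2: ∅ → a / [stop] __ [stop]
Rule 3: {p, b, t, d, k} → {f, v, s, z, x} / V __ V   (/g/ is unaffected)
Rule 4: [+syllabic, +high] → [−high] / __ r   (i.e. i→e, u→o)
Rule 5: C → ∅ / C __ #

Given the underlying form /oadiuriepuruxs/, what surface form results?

oaziorievorux

Rule 1 (intervocalic voicing): /p/ is a voiceless obstruent between vowels /e/ and /u/, so it voices to [b]. /oadiuriepuruxs/ → oadiurieburuxs.
Rule 2 (stop-cluster a-epenthesis): no segment meets the environment; /oadiurieburuxs/ is unchanged.
Rule 3 (intervocalic spirantization): /d/ is a stop between vowels /a/ and /i/, so it spirantizes to the fricative [z]. /b/ is a stop between vowels /e/ and /u/, so it spirantizes to the fricative [v]. /oadiurieburuxs/ → oaziurievuruxs.
Rule 4 (pre-rhotic lowering): /u/ is a high vowel immediately before /r/, so it lowers to [o]. /u/ is a high vowel immediately before /r/, so it lowers to [o]. /oaziurievuruxs/ → oaziorievoruxs.
Rule 5 (final cluster simplification): /s/ is the second consonant of a word-final cluster /xs/, so it deletes. /oaziorievoruxs/ → oaziorievorux.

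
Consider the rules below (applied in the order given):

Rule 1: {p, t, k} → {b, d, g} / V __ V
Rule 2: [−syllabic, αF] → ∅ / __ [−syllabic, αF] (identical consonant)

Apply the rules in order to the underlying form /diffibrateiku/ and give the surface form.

difibradeigu

Rule 1 (intervocalic voicing): /t/ is a voiceless stop between vowels /a/ and /e/, so it voices to [d]. /k/ is a voiceless stop between vowels /i/ and /u/, so it voices to [g]. /diffibrateiku/ → diffibradeigu.
Rule 2 (degemination): /ff/ is a geminate; the first /f/ deletes. /diffibradeigu/ → difibradeigu.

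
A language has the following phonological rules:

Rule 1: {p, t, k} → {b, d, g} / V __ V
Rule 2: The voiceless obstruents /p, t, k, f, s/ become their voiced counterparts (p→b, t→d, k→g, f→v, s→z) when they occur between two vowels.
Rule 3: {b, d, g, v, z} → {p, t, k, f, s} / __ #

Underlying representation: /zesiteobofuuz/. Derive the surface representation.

zezideobovuus

Rule 1 (intervocalic voicing): /t/ is a voiceless stop between vowels /i/ and /e/, so it voices to [d]. /zesiteobofuuz/ → zesideobofuuz.
Rule 2 (intervocalic voicing): /s/ is a voiceless obstruent between vowels /e/ and /i/, so it voices to [z]. /f/ is a voiceless obstruent between vowels /o/ and /u/, so it voices to [v]. /zesideobofuuz/ → zezideobovuuz.
Rule 3 (final devoicing): /z/ is a voiced obstruent in word-final position, so it devoices to [s]. /zezideobovuuz/ → zezideobovuus.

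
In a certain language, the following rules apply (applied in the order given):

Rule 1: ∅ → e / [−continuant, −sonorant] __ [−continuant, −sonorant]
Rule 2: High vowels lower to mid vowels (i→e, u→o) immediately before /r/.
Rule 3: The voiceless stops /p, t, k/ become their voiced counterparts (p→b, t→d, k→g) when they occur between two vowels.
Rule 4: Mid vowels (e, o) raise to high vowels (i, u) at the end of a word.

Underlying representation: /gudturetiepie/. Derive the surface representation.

gudedorediebii

Rule 1 (stop-cluster e-epenthesis): /d/ and /t/ form a stop–stop cluster, so [e] is inserted between them. /gudturetiepie/ → gudeturetiepie.
Rule 2 (pre-rhotic lowering): /u/ is a high vowel immediately before /r/, so it lowers to [o]. /gudeturetiepie/ → gudetoretiepie.
Rule 3 (intervocalic voicing): /t/ is a voiceless stop between vowels /e/ and /o/, so it voices to [d]. /t/ is a voiceless stop between vowels /e/ and /i/, so it voices to [d]. /p/ is a voiceless stop between vowels /e/ and /i/, so it voices to [b]. /gudetoretiepie/ → gudedorediebie.
Rule 4 (final vowel raising): /e/ is a mid vowel in word-final position, so it raises to [i]. /gudedorediebie/ → gudedorediebii.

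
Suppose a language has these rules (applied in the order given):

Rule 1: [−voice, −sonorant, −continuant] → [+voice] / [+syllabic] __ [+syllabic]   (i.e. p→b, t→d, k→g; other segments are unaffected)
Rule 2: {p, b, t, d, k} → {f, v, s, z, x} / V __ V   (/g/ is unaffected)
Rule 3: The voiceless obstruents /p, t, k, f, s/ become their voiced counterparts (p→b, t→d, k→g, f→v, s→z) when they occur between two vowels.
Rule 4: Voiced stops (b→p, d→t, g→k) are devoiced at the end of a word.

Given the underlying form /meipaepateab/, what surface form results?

Rule 1 (intervocalic voicing): /p/ is a voiceless stop between vowels /i/ and /a/, so it voices to [b]. /p/ is a voiceless stop between vowels /e/ and /a/, so it voices to [b]. /t/ is a voiceless stop between vowels /a/ and /e/, so it voices to [d]. /meipaepateab/ → meibaebadeab.
Rule 2 (intervocalic spirantization): /b/ is a stop between vowels /i/ and /a/, so it spirantizes to the fricative [v]. /b/ is a stop between vowels /e/ and /a/, so it spirantizes to the fricative [v]. /d/ is a stop between vowels /a/ and /e/, so it spirantizes to the fricative [z]. /meibaebadeab/ → meivaevazeab.
Rule 3 (intervocalic voicing): no segment meets the environment; /meivaevazeab/ is unchanged.
Rule 4 (final devoicing): /b/ is a voiced stop in word-final position, so it devoices to [p]. /meivaevazeab/ → meivaevazeap.

meivaevazeap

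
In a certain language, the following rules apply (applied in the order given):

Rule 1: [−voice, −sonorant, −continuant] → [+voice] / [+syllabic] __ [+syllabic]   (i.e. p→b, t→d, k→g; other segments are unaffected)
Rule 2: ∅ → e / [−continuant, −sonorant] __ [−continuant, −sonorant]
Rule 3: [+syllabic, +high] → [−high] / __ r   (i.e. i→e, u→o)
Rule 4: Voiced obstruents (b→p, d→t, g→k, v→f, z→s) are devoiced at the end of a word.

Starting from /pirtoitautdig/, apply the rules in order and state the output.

pertoidautedik

Rule 1 (intervocalic voicing): /t/ is a voiceless stop between vowels /i/ and /a/, so it voices to [d]. /pirtoitautdig/ → pirtoidautdig.
Rule 2 (stop-cluster e-epenthesis): /t/ and /d/ form a stop–stop cluster, so [e] is inserted between them. /pirtoidautdig/ → pirtoidautedig.
Rule 3 (pre-rhotic lowering): /i/ is a high vowel immediately before /r/, so it lowers to [e]. /pirtoidautedig/ → pertoidautedig.
Rule 4 (final devoicing): /g/ is a voiced obstruent in word-final position, so it devoices to [k]. /pertoidautedig/ → pertoidautedik.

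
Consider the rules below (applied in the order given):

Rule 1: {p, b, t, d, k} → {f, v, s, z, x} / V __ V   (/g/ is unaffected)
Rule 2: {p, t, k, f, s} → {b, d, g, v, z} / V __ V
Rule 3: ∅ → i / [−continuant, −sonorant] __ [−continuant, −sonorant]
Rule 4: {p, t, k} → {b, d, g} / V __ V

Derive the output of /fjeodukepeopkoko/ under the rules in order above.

fjeozuxeveobigoxo

Rule 1 (intervocalic spirantization): /d/ is a stop between vowels /o/ and /u/, so it spirantizes to the fricative [z]. /k/ is a stop between vowels /u/ and /e/, so it spirantizes to the fricative [x]. /p/ is a stop between vowels /e/ and /e/, so it spirantizes to the fricative [f]. /k/ is a stop between vowels /o/ and /o/, so it spirantizes to the fricative [x]. /fjeodukepeopkoko/ → fjeozuxefeopkoxo.
Rule 2 (intervocalic voicing): /f/ is a voiceless obstruent between vowels /e/ and /e/, so it voices to [v]. /fjeozuxefeopkoxo/ → fjeozuxeveopkoxo.
Rule 3 (stop-cluster i-epenthesis): /p/ and /k/ form a stop–stop cluster, so [i] is inserted between them. /fjeozuxeveopkoxo/ → fjeozuxeveopikoxo.
Rule 4 (intervocalic voicing): /p/ is a voiceless stop between vowels /o/ and /i/, so it voices to [b]. /k/ is a voiceless stop between vowels /i/ and /o/, so it voices to [g]. /fjeozuxeveopikoxo/ → fjeozuxeveobigoxo.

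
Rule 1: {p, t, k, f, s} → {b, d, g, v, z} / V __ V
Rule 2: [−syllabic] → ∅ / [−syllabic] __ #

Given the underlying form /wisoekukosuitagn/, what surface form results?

wizoegugozuidag

Rule 1 (intervocalic voicing): /s/ is a voiceless obstruent between vowels /i/ and /o/, so it voices to [z]. /k/ is a voiceless obstruent between vowels /e/ and /u/, so it voices to [g]. /k/ is a voiceless obstruent between vowels /u/ and /o/, so it voices to [g]. /s/ is a voiceless obstruent between vowels /o/ and /u/, so it voices to [z]. /t/ is a voiceless obstruent between vowels /i/ and /a/, so it voices to [d]. /wisoekukosuitagn/ → wizoegugozuidagn.
Rule 2 (final cluster simplification): /n/ is the second consonant of a word-final cluster /gn/, so it deletes. /wizoegugozuidagn/ → wizoegugozuidag.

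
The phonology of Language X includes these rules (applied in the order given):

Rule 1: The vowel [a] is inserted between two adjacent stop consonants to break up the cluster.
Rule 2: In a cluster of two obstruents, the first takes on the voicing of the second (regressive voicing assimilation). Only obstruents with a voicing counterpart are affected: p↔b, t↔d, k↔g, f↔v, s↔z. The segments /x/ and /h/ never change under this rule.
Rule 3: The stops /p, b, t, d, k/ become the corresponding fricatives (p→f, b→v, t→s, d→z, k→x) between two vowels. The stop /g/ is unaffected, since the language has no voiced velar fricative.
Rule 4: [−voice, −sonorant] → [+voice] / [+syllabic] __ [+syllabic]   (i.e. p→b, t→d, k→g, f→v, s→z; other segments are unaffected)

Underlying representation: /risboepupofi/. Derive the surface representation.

Rule 1 (stop-cluster a-epenthesis): no segment meets the environment; /risboepupofi/ is unchanged.
Rule 2 (regressive voicing assimilation): /s/ precedes the voiced obstruent /b/, so it voices to [z] by assimilation. /risboepupofi/ → rizboepupofi.
Rule 3 (intervocalic spirantization): /p/ is a stop between vowels /e/ and /u/, so it spirantizes to the fricative [f]. /p/ is a stop between vowels /u/ and /o/, so it spirantizes to the fricative [f]. /rizboepupofi/ → rizboefufofi.
Rule 4 (intervocalic voicing): /f/ is a voiceless obstruent between vowels /e/ and /u/, so it voices to [v]. /f/ is a voiceless obstruent between vowels /u/ and /o/, so it voices to [v]. /f/ is a voiceless obstruent between vowels /o/ and /i/, so it voices to [v]. /rizboefufofi/ → rizboevuvovi.

rizboevuvovi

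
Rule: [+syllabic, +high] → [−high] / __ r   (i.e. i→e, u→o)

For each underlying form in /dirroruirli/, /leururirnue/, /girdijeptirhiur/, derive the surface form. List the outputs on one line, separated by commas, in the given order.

/dirroruirli/: /i/ is a high vowel immediately before /r/, so it lowers to [e]. /i/ is a high vowel immediately before /r/, so it lowers to [e]. → [derroruerli].
/leururirnue/: /u/ is a high vowel immediately before /r/, so it lowers to [o]. /u/ is a high vowel immediately before /r/, so it lowers to [o]. /i/ is a high vowel immediately before /r/, so it lowers to [e]. → [leororernue].
/girdijeptirhiur/: /i/ is a high vowel immediately before /r/, so it lowers to [e]. /i/ is a high vowel immediately before /r/, so it lowers to [e]. /u/ is a high vowel immediately before /r/, so it lowers to [o]. → [gerdijepterhior].

derroruerli, leororernue, gerdijepterhior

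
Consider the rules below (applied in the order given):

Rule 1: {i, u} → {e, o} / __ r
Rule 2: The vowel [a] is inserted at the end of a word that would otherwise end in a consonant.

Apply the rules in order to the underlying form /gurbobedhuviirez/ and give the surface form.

Rule 1 (pre-rhotic lowering): /u/ is a high vowel immediately before /r/, so it lowers to [o]. /i/ is a high vowel immediately before /r/, so it lowers to [e]. /gurbobedhuviirez/ → gorbobedhuvierez.
Rule 2 (final a-epenthesis): the form ends in the consonant /z/, so [a] is inserted word-finally. /gorbobedhuvierez/ → gorbobedhuviereza.

gorbobedhuviereza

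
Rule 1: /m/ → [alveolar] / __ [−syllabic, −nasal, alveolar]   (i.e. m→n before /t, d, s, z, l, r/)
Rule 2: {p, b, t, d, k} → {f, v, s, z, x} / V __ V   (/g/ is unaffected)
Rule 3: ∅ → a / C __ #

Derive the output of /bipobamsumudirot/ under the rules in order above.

Rule 1 (nasal place assimilation): /m/ precedes the alveolar consonant /s/, so it assimilates in place to [n]. /bipobamsumudirot/ → bipobansumudirot.
Rule 2 (intervocalic spirantization): /p/ is a stop between vowels /i/ and /o/, so it spirantizes to the fricative [f]. /b/ is a stop between vowels /o/ and /a/, so it spirantizes to the fricative [v]. /d/ is a stop between vowels /u/ and /i/, so it spirantizes to the fricative [z]. /bipobansumudirot/ → bifovansumuzirot.
Rule 3 (final a-epenthesis): the form ends in the consonant /t/, so [a] is inserted word-finally. /bifovansumuzirot/ → bifovansumuzirota.

bifovansumuzirota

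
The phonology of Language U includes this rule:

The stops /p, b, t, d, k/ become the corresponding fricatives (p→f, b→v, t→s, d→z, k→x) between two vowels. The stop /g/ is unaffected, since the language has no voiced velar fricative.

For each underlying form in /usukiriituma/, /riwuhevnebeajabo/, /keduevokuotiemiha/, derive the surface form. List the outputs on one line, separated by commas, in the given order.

/usukiriituma/: /k/ is a stop between vowels /u/ and /i/, so it spirantizes to the fricative [x]. /t/ is a stop between vowels /i/ and /u/, so it spirantizes to the fricative [s]. → [usuxiriisuma].
/riwuhevnebeajabo/: /b/ is a stop between vowels /e/ and /e/, so it spirantizes to the fricative [v]. /b/ is a stop between vowels /a/ and /o/, so it spirantizes to the fricative [v]. → [riwuhevneveajavo].
/keduevokuotiemiha/: /d/ is a stop between vowels /e/ and /u/, so it spirantizes to the fricative [z]. /k/ is a stop between vowels /o/ and /u/, so it spirantizes to the fricative [x]. /t/ is a stop between vowels /o/ and /i/, so it spirantizes to the fricative [s]. → [kezuevoxuosiemiha].

usuxiriisuma, riwuhevneveajavo, kezuevoxuosiemiha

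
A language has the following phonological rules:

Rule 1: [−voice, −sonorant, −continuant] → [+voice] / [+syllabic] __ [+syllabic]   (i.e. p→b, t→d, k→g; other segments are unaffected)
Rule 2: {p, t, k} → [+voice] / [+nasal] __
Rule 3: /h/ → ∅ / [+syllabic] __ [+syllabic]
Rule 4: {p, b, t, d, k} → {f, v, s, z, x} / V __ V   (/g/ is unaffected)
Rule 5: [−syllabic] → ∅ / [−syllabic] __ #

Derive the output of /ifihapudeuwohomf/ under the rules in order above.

ifiavuzeuwoom

Rule 1 (intervocalic voicing): /p/ is a voiceless stop between vowels /a/ and /u/, so it voices to [b]. /ifihapudeuwohomf/ → ifihabudeuwohomf.
Rule 2 (post-nasal voicing): no segment meets the environment; /ifihabudeuwohomf/ is unchanged.
Rule 3 (intervocalic h-deletion): /h/ occurs between vowels /i/ and /a/, so it deletes. /h/ occurs between vowels /o/ and /o/, so it deletes. /ifihabudeuwohomf/ → ifiabudeuwoomf.
Rule 4 (intervocalic spirantization): /b/ is a stop between vowels /a/ and /u/, so it spirantizes to the fricative [v]. /d/ is a stop between vowels /u/ and /e/, so it spirantizes to the fricative [z]. /ifiabudeuwoomf/ → ifiavuzeuwoomf.
Rule 5 (final cluster simplification): /f/ is the second consonant of a word-final cluster /mf/, so it deletes. /ifiavuzeuwoomf/ → ifiavuzeuwoom.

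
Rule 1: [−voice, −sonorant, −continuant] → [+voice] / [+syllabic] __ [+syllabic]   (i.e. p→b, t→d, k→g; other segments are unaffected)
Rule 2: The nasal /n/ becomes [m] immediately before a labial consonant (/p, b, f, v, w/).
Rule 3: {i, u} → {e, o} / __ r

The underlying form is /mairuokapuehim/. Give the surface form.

Rule 1 (intervocalic voicing): /k/ is a voiceless stop between vowels /o/ and /a/, so it voices to [g]. /p/ is a voiceless stop between vowels /a/ and /u/, so it voices to [b]. /mairuokapuehim/ → mairuogabuehim.
Rule 2 (nasal place assimilation): no segment meets the environment; /mairuogabuehim/ is unchanged.
Rule 3 (pre-rhotic lowering): /i/ is a high vowel immediately before /r/, so it lowers to [e]. /mairuogabuehim/ → maeruogabuehim.

maeruogabuehim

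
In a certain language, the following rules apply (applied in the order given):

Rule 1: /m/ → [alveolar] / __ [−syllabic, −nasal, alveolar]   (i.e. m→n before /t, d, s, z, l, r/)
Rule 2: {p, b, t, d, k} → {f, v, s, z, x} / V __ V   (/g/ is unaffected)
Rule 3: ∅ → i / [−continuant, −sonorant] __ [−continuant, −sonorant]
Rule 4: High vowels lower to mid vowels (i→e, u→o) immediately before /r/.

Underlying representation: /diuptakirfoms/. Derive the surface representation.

diupitaxerfons

Rule 1 (nasal place assimilation): /m/ precedes the alveolar consonant /s/, so it assimilates in place to [n]. /diuptakirfoms/ → diuptakirfons.
Rule 2 (intervocalic spirantization): /k/ is a stop between vowels /a/ and /i/, so it spirantizes to the fricative [x]. /diuptakirfons/ → diuptaxirfons.
Rule 3 (stop-cluster i-epenthesis): /p/ and /t/ form a stop–stop cluster, so [i] is inserted between them. /diuptaxirfons/ → diupitaxirfons.
Rule 4 (pre-rhotic lowering): /i/ is a high vowel immediately before /r/, so it lowers to [e]. /diupitaxirfons/ → diupitaxerfons.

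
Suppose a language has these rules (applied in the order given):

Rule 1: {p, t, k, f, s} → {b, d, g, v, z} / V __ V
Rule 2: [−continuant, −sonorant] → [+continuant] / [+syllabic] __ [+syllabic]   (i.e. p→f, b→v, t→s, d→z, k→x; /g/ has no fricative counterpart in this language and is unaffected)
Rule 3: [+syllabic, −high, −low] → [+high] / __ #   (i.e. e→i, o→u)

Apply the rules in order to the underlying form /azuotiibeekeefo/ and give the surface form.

azuoziiveegeevu

Rule 1 (intervocalic voicing): /t/ is a voiceless obstruent between vowels /o/ and /i/, so it voices to [d]. /k/ is a voiceless obstruent between vowels /e/ and /e/, so it voices to [g]. /f/ is a voiceless obstruent between vowels /e/ and /o/, so it voices to [v]. /azuotiibeekeefo/ → azuodiibeegeevo.
Rule 2 (intervocalic spirantization): /d/ is a stop between vowels /o/ and /i/, so it spirantizes to the fricative [z]. /b/ is a stop between vowels /i/ and /e/, so it spirantizes to the fricative [v]. /azuodiibeegeevo/ → azuoziiveegeevo.
Rule 3 (final vowel raising): /o/ is a mid vowel in word-final position, so it raises to [u]. /azuoziiveegeevo/ → azuoziiveegeevu.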